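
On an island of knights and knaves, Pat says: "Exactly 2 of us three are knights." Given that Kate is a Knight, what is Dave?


Pat claims exactly 2 knights among Pat, Kate, Dave.
Given: Kate is a Knight.

Case 1: Pat is a Knight (tells truth)
  Then exactly 2 of the three are knights.
  Counting Pat, Kate: 2 knight(s) so far. Need 0 more → Dave = Knave.
Case 2: Pat is a Knave (lies)
  Then the count is NOT 2.
  If Dave = Knight, count = 2 = 2 → claim would be true, contradicts lie.
  If Dave = Knave, count = 1 ≠ 2 → lie confirmed ✓

Dave is a Knave.

Knave


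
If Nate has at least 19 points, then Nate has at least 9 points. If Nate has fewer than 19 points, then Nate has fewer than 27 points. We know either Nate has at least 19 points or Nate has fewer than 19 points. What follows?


Constructive dilemma: (P → Q) ∧ (R → S), P ∨ R ⊢ Q ∨ S
Premise 1: Nate has at least 19 points → Nate has at least 9 points
Premise 2: Nate has fewer than 19 points → Nate has fewer than 27 points
Premise 3: Nate has at least 19 points ∨ Nate has fewer than 19 points
Case 1: Assuming Nate has at least 19 points, then by Premise 1, Nate has at least 9 points.
Case 2: Assuming Nate has fewer than 19 points, then by Premise 2, Nate has fewer than 27 points.
Since one of Nate has at least 19 points or Nate has fewer than 19 points must hold, we get Nate has at least 9 points or Nate has fewer than 27 points.

Nate has at least 9 points or Nate has fewer than 27 points.


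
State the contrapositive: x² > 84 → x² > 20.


Original: If x² > 84, then x² > 20
Contrapositive: If ¬Q, then ¬P
Negate Q: not (x² > 20)
Negate P: not (x² > 84)

If not (x² > 20), then not (x² > 84).


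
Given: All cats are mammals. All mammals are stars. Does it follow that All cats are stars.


Premise 1: All cats are mammals.
Premise 2: All mammals are stars.
Conclusion: All cats are stars.
Barbara syllogism (AAA-1): All A are B, All B are C → All A are C.
Middle term (mammals) distributed in premise 2.

Valid


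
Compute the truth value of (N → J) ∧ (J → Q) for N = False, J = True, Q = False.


N = False, J = True, Q = False
Step 1: N → J is false only when N=True and J=False. Result: True
Step 2: J → Q is false only when J=True and Q=False. Result: False
Step 3: True ∧ False = False

False


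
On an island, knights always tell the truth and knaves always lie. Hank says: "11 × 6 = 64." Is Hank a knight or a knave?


Statement: "11 × 6 = 64."
Actual: 11 × 6 = 66
Claimed: 64
Statement is FALSE → Hank lies → Knave

Knave


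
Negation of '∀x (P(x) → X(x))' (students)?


Original: ∀x (P(x) → X(x))
Rule: ¬∀→∃, ¬∃→∀, negate predicate.
Negation: ∃x (P(x) ∧ ¬X(x))

∃x (P(x) ∧ ¬X(x))


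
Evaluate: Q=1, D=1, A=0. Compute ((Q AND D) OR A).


Q AND D = 1&1 = 1
1 OR 0 = 1

1


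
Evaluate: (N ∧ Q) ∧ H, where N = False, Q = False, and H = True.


N = False, Q = False, H = True
Step 1: N ∧ Q = False AND False = False
Step 2: False ∧ H = False AND True = False
AND is true only when ALL operands are true.

False


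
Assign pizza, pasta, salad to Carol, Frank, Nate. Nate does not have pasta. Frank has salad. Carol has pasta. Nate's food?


From clues:
  Frank → salad
  Carol → pasta
By elimination, Nate gets the remaining.

pizza


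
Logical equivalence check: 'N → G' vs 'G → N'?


Expression 1: N → G
Expression 2: G → N
Truth table (N G | Expr1 Expr2):
  T T |   T     T
  T F |   F     T   ← differ
  F T |   T     F   ← differ
  F F |   T     T
Counterexample: N=T, G=F gives Expr1 = F but Expr2 = T, so the expressions are NOT logically equivalent.

No


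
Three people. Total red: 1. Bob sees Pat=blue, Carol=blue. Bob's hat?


Total red = 1, seen red = 0
Own red = 1 - 0 = 1
Bob's hat is red.

red


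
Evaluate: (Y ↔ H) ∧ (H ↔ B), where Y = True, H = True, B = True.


Y = True, H = True, B = True
Step 1: Y ↔ H is true when Y and H have the same value. Result: True
Step 2: H ↔ B is true when H and B have the same value. Result: True
Step 3: True ∧ True = True

True


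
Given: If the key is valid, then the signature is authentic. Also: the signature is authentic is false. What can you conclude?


Modus tollens: P → Q, ¬Q ⊢ ¬P
P: the key is valid
Q: the signature is authentic
We have P → Q and Q is false.
By modus tollens, P must be false.

It is not the case that the key is valid


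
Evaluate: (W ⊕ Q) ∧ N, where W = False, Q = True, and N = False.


W = False, Q = True, N = False
Step 1: W ⊕ Q = False XOR True = True
Step 2: True ∧ N = True AND False = False
XOR true when exactly one of W,Q is true; then AND with N.

False


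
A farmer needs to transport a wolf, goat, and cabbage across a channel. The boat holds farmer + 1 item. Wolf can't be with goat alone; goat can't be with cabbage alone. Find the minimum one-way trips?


1. farmer+goat → 2. farmer ← 3. farmer+wolf → 4. farmer+goat ← 5. farmer+cabbage → 6. farmer ← 7. farmer+goat →
Minimum trips = 7

7


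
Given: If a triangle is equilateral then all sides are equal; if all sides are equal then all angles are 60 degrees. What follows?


Hypothetical syllogism: P → Q, Q → R ⊢ P → R
Premise 1: a triangle is equilateral → all sides are equal
Premise 2: all sides are equal → all angles are 60 degrees
Chain the implications: the middle term (all sides are equal) links the two.
Conclusion: If a triangle is equilateral, then all angles are 60 degrees.

If a triangle is equilateral, then all angles are 60 degrees.


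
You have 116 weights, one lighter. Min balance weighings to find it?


Each weighing has 3 outcomes (left heavy / balance / right heavy), so k weighings distinguish at most 3^k cases; splitting into three near-equal groups achieves this.
Need 3^k ≥ 116: 3^4 = 81 < 116 ≤ 3^5 = 243
k = ⌈log₃(116)⌉ = 5

5


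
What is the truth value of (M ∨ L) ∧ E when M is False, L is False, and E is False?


M = False, L = False, E = False
Step 1: M ∨ L = False OR False = False
Step 2: False ∧ E = False AND False = False
OR is true when at least one operand is true; AND requires both.

False


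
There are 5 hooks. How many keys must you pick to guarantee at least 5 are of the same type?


Pigeonhole: to guarantee k in one of n categories, need (k-1)×n + 1.
k = 5, n = 5
Minimum = (5-1) × 5 + 1 = 4 × 5 + 1

21


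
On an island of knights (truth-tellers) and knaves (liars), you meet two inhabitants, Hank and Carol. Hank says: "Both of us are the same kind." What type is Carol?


Hank says: "Both of us are the same kind."
Case 1: Hank is a Knight (truth-teller)
  Statement is true → they ARE the same → Carol is also a Knight
Case 2: Hank is a Knave (liar)
  Statement is false → they are NOT the same → Carol is a Knight
In both cases, Carol is a Knight.

Knight


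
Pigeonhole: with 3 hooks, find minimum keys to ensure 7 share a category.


Pigeonhole: to guarantee k in one of n categories, need (k-1)×n + 1.
k = 7, n = 3
Minimum = (7-1) × 3 + 1 = 6 × 3 + 1

19


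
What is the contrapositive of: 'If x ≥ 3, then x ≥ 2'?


Original: If x ≥ 3, then x ≥ 2
Contrapositive: If ¬Q, then ¬P
Negate Q: not (x ≥ 2)
Negate P: not (x ≥ 3)

If not (x ≥ 2), then not (x ≥ 3).


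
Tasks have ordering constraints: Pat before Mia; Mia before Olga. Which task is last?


Constraints: Pat before Mia; Mia before Olga
The last task can have nothing scheduled after it, so it must never appear on the left of a 'before'.
Tasks appearing before some other task: Pat, Mia.
The only task not in that list is Olga → it is last.

Olga


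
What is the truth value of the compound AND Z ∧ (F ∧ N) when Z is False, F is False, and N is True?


Z = False, F = False, N = True
Step 1: F ∧ N = False AND True = False
Step 2: Z ∧ False = False AND False = False
AND is true only when ALL operands are true.

False


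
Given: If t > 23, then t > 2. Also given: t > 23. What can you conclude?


Modus ponens: P → Q, P ⊢ Q
P: t > 23
Q: t > 2
We have P → Q and P is true.
By modus ponens, Q must be true.

t > 2


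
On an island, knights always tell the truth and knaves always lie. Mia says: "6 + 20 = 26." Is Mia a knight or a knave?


Statement: "6 + 20 = 26."
Actual: 6 + 20 = 26
Claimed: 26
Statement is TRUE → Mia tells the truth → Knight

Knight


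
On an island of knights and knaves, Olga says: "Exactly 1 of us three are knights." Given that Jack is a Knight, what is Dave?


Olga claims exactly 1 knights among Olga, Jack, Dave.
Given: Jack is a Knight.

Case 1: Olga is a Knight (tells truth)
  Then exactly 1 of the three are knights.
  Counting Olga, Jack: 2 knight(s) so far. Need -1 more → impossible.
Case 2: Olga is a Knave (lies)
  Then the count is NOT 1.
  If Dave = Knave, count = 1 = 1 → claim would be true, contradicts lie.
  If Dave = Knight, count = 2 ≠ 1 → lie confirmed ✓

Dave is a Knight.

Knight


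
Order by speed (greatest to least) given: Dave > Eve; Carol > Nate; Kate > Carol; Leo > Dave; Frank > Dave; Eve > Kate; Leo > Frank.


Constraints: Dave > Eve; Carol > Nate; Kate > Carol; Leo > Dave; Frank > Dave; Eve > Kate; Leo > Frank
Method: at each step, the next-highest is the one remaining person who never appears on the smaller side of a constraint between remaining people.
  Step 1: remaining {Eve, Nate, Carol, Leo, Dave, Frank, Kate}; on the smaller side: {Eve, Nate, Carol, Dave, Frank, Kate} → Leo is next (Leo > Dave; Leo > Frank).
  Step 2: remaining {Eve, Nate, Carol, Dave, Frank, Kate}; on the smaller side: {Eve, Nate, Carol, Dave, Kate} → Frank is next (Frank > Dave).
  Step 3: remaining {Eve, Nate, Carol, Dave, Kate}; on the smaller side: {Eve, Nate, Carol, Kate} → Dave is next (Dave > Eve).
  Step 4: remaining {Eve, Nate, Carol, Kate}; on the smaller side: {Nate, Carol, Kate} → Eve is next (Eve > Kate).
  Step 5: remaining {Nate, Carol, Kate}; on the smaller side: {Nate, Carol} → Kate is next (Kate > Carol).
  Step 6: remaining {Nate, Carol}; on the smaller side: {Nate} → Carol is next (Carol > Nate).
  Step 7: only Nate remains → lowest.
Final ranking (highest to lowest):

Leo > Frank > Dave > Eve > Kate > Carol > Nate


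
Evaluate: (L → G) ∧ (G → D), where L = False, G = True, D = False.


L = False, G = True, D = False
Step 1: L → G is false only when L=True and G=False. Result: True
Step 2: G → D is false only when G=True and D=False. Result: False
Step 3: True ∧ False = False

False


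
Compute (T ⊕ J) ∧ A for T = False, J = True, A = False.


T = False, J = True, A = False
Step 1: T ⊕ J = False XOR True = True
Step 2: True ∧ A = True AND False = False
XOR true when exactly one of T,J is true; then AND with A.

False


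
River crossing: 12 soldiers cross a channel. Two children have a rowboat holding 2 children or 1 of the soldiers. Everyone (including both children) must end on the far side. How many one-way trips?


Per crossing of one of the soldiers: children→, one←, one of the soldiers→, one← = 4 trips
12 × 4 = 48, + 1 final children→ = 49
Minimum trips = 49

49


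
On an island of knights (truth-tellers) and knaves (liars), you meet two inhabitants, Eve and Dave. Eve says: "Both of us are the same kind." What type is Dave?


Eve says: "Both of us are the same kind."
Case 1: Eve is a Knight (truth-teller)
  Statement is true → they ARE the same → Dave is also a Knight
Case 2: Eve is a Knave (liar)
  Statement is false → they are NOT the same → Dave is a Knight
In both cases, Dave is a Knight.

Knight


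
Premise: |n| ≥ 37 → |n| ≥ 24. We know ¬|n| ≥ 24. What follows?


Modus tollens: P → Q, ¬Q ⊢ ¬P
P: |n| ≥ 37
Q: |n| ≥ 24
We have P → Q and Q is false.
By modus tollens, P must be false.

It is not the case that |n| ≥ 37


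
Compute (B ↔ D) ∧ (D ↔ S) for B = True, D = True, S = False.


B = True, D = True, S = False
Step 1: B ↔ D is true when B and D have the same value. Result: True
Step 2: D ↔ S is true when D and S have the same value. Result: False
Step 3: True ∧ False = False

False


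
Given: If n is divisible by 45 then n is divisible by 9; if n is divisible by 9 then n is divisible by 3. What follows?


Hypothetical syllogism: P → Q, Q → R ⊢ P → R
Premise 1: n is divisible by 45 → n is divisible by 9
Premise 2: n is divisible by 9 → n is divisible by 3
Chain the implications: the middle term (n is divisible by 9) links the two.
Conclusion: If n is divisible by 45, then n is divisible by 3.

If n is divisible by 45, then n is divisible by 3.


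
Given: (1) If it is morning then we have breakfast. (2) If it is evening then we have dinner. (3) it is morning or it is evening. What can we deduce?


Constructive dilemma: (P → Q) ∧ (R → S), P ∨ R ⊢ Q ∨ S
Premise 1: it is morning → we have breakfast
Premise 2: it is evening → we have dinner
Premise 3: it is morning ∨ it is evening
Case 1: Assuming it is morning, then by Premise 1, we have breakfast.
Case 2: Assuming it is evening, then by Premise 2, we have dinner.
Since one of it is morning or it is evening must hold, we get we have breakfast or we have dinner.

We have breakfast or we have dinner.


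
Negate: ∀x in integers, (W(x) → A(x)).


Original: ∀x (W(x) → A(x))
Rule: ¬∀→∃, ¬∃→∀, negate predicate.
Negation: ∃x (W(x) ∧ ¬A(x))

∃x (W(x) ∧ ¬A(x))


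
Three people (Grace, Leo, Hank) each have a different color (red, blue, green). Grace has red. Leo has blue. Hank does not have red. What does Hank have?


From clues:
  Leo → blue
  Grace → red
By elimination, Hank gets the remaining.

green


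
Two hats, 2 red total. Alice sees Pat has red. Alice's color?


Total red = 2, Pat = red
Red accounted for: 1
Remaining for Alice: 1
Alice's hat is red.

red


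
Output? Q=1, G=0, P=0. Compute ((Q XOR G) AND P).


Q XOR G = 1^0 = 1
1 AND 0 = 0

0


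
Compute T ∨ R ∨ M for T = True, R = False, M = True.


T = True, R = False, M = True
Step 1: T ∨ R = True OR False = True
Step 2: True ∨ M = True OR True = True
OR is true when at least one operand is true.

True


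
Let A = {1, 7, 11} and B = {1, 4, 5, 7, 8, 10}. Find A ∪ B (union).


A = {1, 7, 11}
B = {1, 4, 5, 7, 8, 10}
Operation: union
All elements combined: 1, 4, 5, 7, 8, 10, 11

{1, 4, 5, 7, 8, 10, 11}


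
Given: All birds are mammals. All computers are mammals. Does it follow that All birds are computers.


Premise 1: All birds are mammals.
Premise 2: All computers are mammals.
Conclusion: All birds are computers.
Fallacy: undistributed middle. mammals is predicate in both.
Counterexample: birds and computers could be disjoint subsets of mammals.

Invalid


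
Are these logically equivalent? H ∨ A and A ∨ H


Expression 1: H ∨ A
Expression 2: A ∨ H
Truth table (H A | Expr1 Expr2):
  T T |   T     T
  T F |   T     T
  F T |   T     T
  F F |   F     F
All 4 rows agree, so the expressions are logically equivalent.

Yes


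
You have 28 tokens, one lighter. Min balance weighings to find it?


Each weighing has 3 outcomes (left heavy / balance / right heavy), so k weighings distinguish at most 3^k cases; splitting into three near-equal groups achieves this.
Need 3^k ≥ 28: 3^3 = 27 < 28 ≤ 3^4 = 81
k = ⌈log₃(28)⌉ = 4

4


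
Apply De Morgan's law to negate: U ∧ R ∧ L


De Morgan's law: ¬(P ∧ Q ∧ R) ≡ ¬P ∨ ¬Q ∨ ¬R
¬(U ∧ R ∧ L) = ¬U ∨ ¬R ∨ ¬L

¬U ∨ ¬R ∨ ¬L


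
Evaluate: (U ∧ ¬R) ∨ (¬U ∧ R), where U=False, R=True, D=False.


U = False, R = True, D = False
Expression: (U ∧ ¬R) ∨ (¬U ∧ R)
Step 1: ¬R = NOT True = False
Step 2: U ∧ ¬R = False AND False = False
Step 3: ¬U = NOT False = True
Step 4: ¬U ∧ R = True AND True = True
Step 5: (False) ∨ (True) = False OR True = True

True


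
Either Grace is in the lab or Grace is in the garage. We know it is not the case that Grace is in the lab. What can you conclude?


Disjunctive syllogism: P ∨ Q, ¬P ⊢ Q
Disjunction: Grace is in the lab ∨ Grace is in the garage
We know it is not the case that Grace is in the lab.
By disjunctive syllogism, the other disjunct must be true.

Grace is in the garage


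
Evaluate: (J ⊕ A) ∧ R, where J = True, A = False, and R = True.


J = True, A = False, R = True
Step 1: J ⊕ A = True XOR False = True
Step 2: True ∧ R = True AND True = True
XOR true when exactly one of J,A is true; then AND with R.

True


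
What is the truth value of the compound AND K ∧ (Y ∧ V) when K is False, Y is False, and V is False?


K = False, Y = False, V = False
Step 1: Y ∧ V = False AND False = False
Step 2: K ∧ False = False AND False = False
AND is true only when ALL operands are true.

False


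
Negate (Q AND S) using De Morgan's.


De Morgan's law: ¬(P ∧ Q) ≡ ¬P ∨ ¬Q
¬(Q ∧ S) = ¬Q ∨ ¬S

¬Q ∨ ¬S


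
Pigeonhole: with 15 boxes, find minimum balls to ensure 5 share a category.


Pigeonhole: to guarantee k in one of n categories, need (k-1)×n + 1.
k = 5, n = 15
Minimum = (5-1) × 15 + 1 = 4 × 15 + 1

61


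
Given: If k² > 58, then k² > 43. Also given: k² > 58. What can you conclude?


Modus ponens: P → Q, P ⊢ Q
P: k² > 58
Q: k² > 43
We have P → Q and P is true.
By modus ponens, Q must be true.

k² > 43


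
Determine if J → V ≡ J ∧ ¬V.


Expression 1: J → V
Expression 2: J ∧ ¬V
Truth table (J V | Expr1 Expr2):
  T T |   T     F   ← differ
  T F |   F     T   ← differ
  F T |   T     F   ← differ
  F F |   T     F   ← differ
Counterexample: J=T, V=T gives Expr1 = T but Expr2 = F, so the expressions are NOT logically equivalent.

No


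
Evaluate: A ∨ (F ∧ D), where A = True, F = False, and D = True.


A = True, F = False, D = True
Step 1: F ∧ D = False AND True = False
Step 2: A ∨ False = True OR False = True
AND evaluated first (higher precedence); then OR applied.

True


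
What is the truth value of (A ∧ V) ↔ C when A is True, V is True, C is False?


A = True, V = True, C = False
Step 1: A ∧ V = True AND True = True
Step 2: (True) ↔ C: true when both sides have same truth value.
Result: True ↔ False = False

False


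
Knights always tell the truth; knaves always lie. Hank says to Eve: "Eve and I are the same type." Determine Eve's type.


Hank says: "Eve and I are the same type."
Case 1: Hank is a Knight (truth-teller)
  Statement is true → they ARE the same → Eve is also a Knight
Case 2: Hank is a Knave (liar)
  Statement is false → they are NOT the same → Eve is a Knight
In both cases, Eve is a Knight.

Knight


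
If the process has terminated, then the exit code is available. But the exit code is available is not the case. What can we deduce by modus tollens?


Modus tollens: P → Q, ¬Q ⊢ ¬P
P: the process has terminated
Q: the exit code is available
We have P → Q and Q is false.
By modus tollens, P must be false.

It is not the case that the process has terminated


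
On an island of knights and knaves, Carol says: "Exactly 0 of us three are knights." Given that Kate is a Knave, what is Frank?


Carol claims exactly 0 knights among Carol, Kate, Frank.
Given: Kate is a Knave.

Case 1: Carol is a Knight (tells truth)
  Then exactly 0 of the three are knights.
  Counting Carol, Kate: 1 knight(s) so far. Need -1 more → impossible.
Case 2: Carol is a Knave (lies)
  Then the count is NOT 0.
  If Frank = Knave, count = 0 = 0 → claim would be true, contradicts lie.
  If Frank = Knight, count = 1 ≠ 0 → lie confirmed ✓

Frank is a Knight.

Knight


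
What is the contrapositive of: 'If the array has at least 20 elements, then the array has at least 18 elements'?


Original: If the array has at least 20 elements, then the array has at least 18 elements
Contrapositive: If ¬Q, then ¬P
Negate Q: not (the array has at least 18 elements)
Negate P: not (the array has at least 20 elements)

If not (the array has at least 18 elements), then not (the array has at least 20 elements).


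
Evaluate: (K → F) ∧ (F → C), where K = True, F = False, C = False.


K = True, F = False, C = False
Step 1: K → F is false only when K=True and F=False. Result: False
Step 2: F → C is false only when F=True and C=False. Result: True
Step 3: False ∧ True = False

False


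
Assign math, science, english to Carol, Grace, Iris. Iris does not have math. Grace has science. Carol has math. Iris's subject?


From clues:
  Carol → math
  Grace → science
By elimination, Iris gets the remaining.

english


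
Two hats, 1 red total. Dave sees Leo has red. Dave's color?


Total red = 1, Leo = red
Red accounted for: 1
Remaining for Dave: 0
Dave's hat is blue.

blue


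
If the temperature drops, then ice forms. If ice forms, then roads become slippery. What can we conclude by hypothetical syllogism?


Hypothetical syllogism: P → Q, Q → R ⊢ P → R
Premise 1: the temperature drops → ice forms
Premise 2: ice forms → roads become slippery
Chain the implications: the middle term (ice forms) links the two.
Conclusion: If the temperature drops, then roads become slippery.

If the temperature drops, then roads become slippery.


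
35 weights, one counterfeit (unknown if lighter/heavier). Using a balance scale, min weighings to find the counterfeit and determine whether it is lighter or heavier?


Let n = 35. 70 possibilities (n weights × lighter/heavier); each weighing has 3 outcomes.
Bound for k weighings: say the first weighing puts j weights on each pan. If it tips, the 2j weighed weights remain suspects (each with a known direction) and k-1 weighings give 3^(k-1) outcomes; 3^(k-1) is odd, so 2j ≤ 3^(k-1) - 1. If it balances, the n - 2j unweighed weights remain with direction unknown: 2(n - 2j) ≤ 3^(k-1) - 1 by the same parity argument. Adding, n ≤ (3^(k-1) - 1) + (3^(k-1) - 1)/2 = (3^k - 3)/2, and the classical three-group strategy achieves this (3 weights in 2 weighings, 12 in 3, 39 in 4, 120 in 5).
So we need the smallest k with (3^k - 3)/2 ≥ 35.
k = 3: (3^3 - 3)/2 = 12 < 35 ✗
k = 4: (3^4 - 3)/2 = 39 ≥ 35 ✓

4


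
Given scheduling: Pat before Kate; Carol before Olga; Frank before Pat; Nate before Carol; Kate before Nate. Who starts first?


Constraints: Pat before Kate; Carol before Olga; Frank before Pat; Nate before Carol; Kate before Nate
The first task can have nothing scheduled before it, so it must never appear on the right of a 'before'.
Tasks appearing after some 'before': Kate, Olga, Pat, Carol, Nate.
The only task not in that list is Frank → it is first.

Frank


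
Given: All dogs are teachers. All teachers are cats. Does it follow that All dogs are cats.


Premise 1: All dogs are teachers.
Premise 2: All teachers are cats.
Conclusion: All dogs are cats.
Barbara syllogism (AAA-1): All A are B, All B are C → All A are C.
Middle term (teachers) distributed in premise 2.

Valid


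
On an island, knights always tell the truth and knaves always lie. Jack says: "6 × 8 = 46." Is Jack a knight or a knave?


Statement: "6 × 8 = 46."
Actual: 6 × 8 = 48
Claimed: 46
Statement is FALSE → Jack lies → Knave

Knave


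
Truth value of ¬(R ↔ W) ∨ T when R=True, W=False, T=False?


R = True, W = False, T = False
Expression: ¬(R ↔ W) ∨ T
Step 1: R ↔ W = (True iff False) = False
Step 2: ¬(R ↔ W) = NOT False = True
Step 3: (True) ∨ T = True OR False = True

True


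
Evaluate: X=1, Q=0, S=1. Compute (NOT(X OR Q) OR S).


X OR Q = 1
NOT(1) = 0
0 OR 1 = 1

1


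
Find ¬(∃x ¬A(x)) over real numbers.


Original: ∃x ¬A(x)
Rule: ¬∀→∃, ¬∃→∀, negate predicate.
Negation: ∀x A(x)

∀x A(x)


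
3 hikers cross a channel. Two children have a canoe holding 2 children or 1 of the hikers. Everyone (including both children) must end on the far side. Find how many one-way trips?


Per crossing of one of the hikers: children→, one←, one of the hikers→, one← = 4 trips
3 × 4 = 12, + 1 final children→ = 13
Minimum trips = 13

13


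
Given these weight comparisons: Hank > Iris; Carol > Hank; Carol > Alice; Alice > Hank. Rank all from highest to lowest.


Constraints: Hank > Iris; Carol > Hank; Carol > Alice; Alice > Hank
Method: at each step, the next-highest is the one remaining person who never appears on the smaller side of a constraint between remaining people.
  Step 1: remaining {Alice, Carol, Hank, Iris}; on the smaller side: {Alice, Hank, Iris} → Carol is next (Carol > Hank; Carol > Alice).
  Step 2: remaining {Alice, Hank, Iris}; on the smaller side: {Hank, Iris} → Alice is next (Alice > Hank).
  Step 3: remaining {Hank, Iris}; on the smaller side: {Iris} → Hank is next (Hank > Iris).
  Step 4: only Iris remains → lowest.
Final ranking (highest to lowest):

Carol > Alice > Hank > Iris


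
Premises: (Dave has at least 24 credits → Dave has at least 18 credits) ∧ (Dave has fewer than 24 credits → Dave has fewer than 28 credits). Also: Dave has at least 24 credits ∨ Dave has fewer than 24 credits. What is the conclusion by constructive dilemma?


Constructive dilemma: (P → Q) ∧ (R → S), P ∨ R ⊢ Q ∨ S
Premise 1: Dave has at least 24 credits → Dave has at least 18 credits
Premise 2: Dave has fewer than 24 credits → Dave has fewer than 28 credits
Premise 3: Dave has at least 24 credits ∨ Dave has fewer than 24 credits
Case 1: Assuming Dave has at least 24 credits, then by Premise 1, Dave has at least 18 credits.
Case 2: Assuming Dave has fewer than 24 credits, then by Premise 2, Dave has fewer than 28 credits.
Since one of Dave has at least 24 credits or Dave has fewer than 24 credits must hold, we get Dave has at least 18 credits or Dave has fewer than 28 credits.

Dave has at least 18 credits or Dave has fewer than 28 credits.


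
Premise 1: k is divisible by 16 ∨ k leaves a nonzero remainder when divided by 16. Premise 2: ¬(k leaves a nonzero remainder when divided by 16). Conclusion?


Disjunctive syllogism: P ∨ Q, ¬P ⊢ Q
Disjunction: k is divisible by 16 ∨ k leaves a nonzero remainder when divided by 16
We know it is not the case that k leaves a nonzero remainder when divided by 16.
By disjunctive syllogism, the other disjunct must be true.

k is divisible by 16


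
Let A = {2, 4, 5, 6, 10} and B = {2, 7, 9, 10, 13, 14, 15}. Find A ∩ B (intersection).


A = {2, 4, 5, 6, 10}
B = {2, 7, 9, 10, 13, 14, 15}
Operation: intersection
Elements in both: 2, 10

{2, 10}


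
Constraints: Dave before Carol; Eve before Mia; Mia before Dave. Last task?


Constraints: Dave before Carol; Eve before Mia; Mia before Dave
The last task can have nothing scheduled after it, so it must never appear on the left of a 'before'.
Tasks appearing before some other task: Dave, Eve, Mia.
The only task not in that list is Carol → it is last.

Carol


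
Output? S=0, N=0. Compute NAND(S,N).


S AND N = 0
NOT(0) = 1

1


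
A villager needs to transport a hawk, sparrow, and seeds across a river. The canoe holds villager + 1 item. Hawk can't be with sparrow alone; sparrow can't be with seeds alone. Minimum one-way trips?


1. villager+sparrow → 2. villager ← 3. villager+hawk → 4. villager+sparrow ← 5. villager+seeds → 6. villager ← 7. villager+sparrow →
Minimum trips = 7

7


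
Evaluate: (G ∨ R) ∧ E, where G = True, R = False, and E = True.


G = True, R = False, E = True
Step 1: G ∨ R = True OR False = True
Step 2: True ∧ E = True AND True = True
OR is true when at least one operand is true; AND requires both.

True


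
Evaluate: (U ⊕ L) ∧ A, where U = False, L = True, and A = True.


U = False, L = True, A = True
Step 1: U ⊕ L = False XOR True = True
Step 2: True ∧ A = True AND True = True
XOR true when exactly one of U,L is true; then AND with A.

True


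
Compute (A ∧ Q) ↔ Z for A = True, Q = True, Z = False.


A = True, Q = True, Z = False
Step 1: A ∧ Q = True AND True = True
Step 2: (True) ↔ Z: true when both sides have same truth value.
Result: True ↔ False = False

False


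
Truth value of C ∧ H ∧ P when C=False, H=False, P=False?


C = False, H = False, P = False
Expression: C ∧ H ∧ P
Step 1: C ∧ H = False AND False = False
Step 2: (False) ∧ P = False AND False = False

False


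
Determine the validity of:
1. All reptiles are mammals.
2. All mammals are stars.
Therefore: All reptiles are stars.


Premise 1: All reptiles are mammals.
Premise 2: All mammals are stars.
Conclusion: All reptiles are stars.
Barbara syllogism (AAA-1): All A are B, All B are C → All A are C.
Middle term (mammals) distributed in premise 2.

Valid


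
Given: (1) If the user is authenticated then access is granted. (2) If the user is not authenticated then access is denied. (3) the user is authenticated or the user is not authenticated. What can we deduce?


Constructive dilemma: (P → Q) ∧ (R → S), P ∨ R ⊢ Q ∨ S
Premise 1: the user is authenticated → access is granted
Premise 2: the user is not authenticated → access is denied
Premise 3: the user is authenticated ∨ the user is not authenticated
Case 1: Assuming the user is authenticated, then by Premise 1, access is granted.
Case 2: Assuming the user is not authenticated, then by Premise 2, access is denied.
Since one of the user is authenticated or the user is not authenticated must hold, we get access is granted or access is denied.

Access is granted or access is denied.


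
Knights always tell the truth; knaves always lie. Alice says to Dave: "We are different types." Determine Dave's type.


Alice says: "We are different types."
Case 1: Alice is a Knight (truth-teller)
  Statement is true → they ARE different → Dave is a Knave
Case 2: Alice is a Knave (liar)
  Statement is false → they are NOT different → Dave is a Knave
In both cases, Dave is a Knave.

Knave


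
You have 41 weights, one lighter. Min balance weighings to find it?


Each weighing has 3 outcomes (left heavy / balance / right heavy), so k weighings distinguish at most 3^k cases; splitting into three near-equal groups achieves this.
Need 3^k ≥ 41: 3^3 = 27 < 41 ≤ 3^4 = 81
k = ⌈log₃(41)⌉ = 4

4


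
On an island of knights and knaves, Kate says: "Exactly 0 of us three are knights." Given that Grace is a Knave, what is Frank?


Kate claims exactly 0 knights among Kate, Grace, Frank.
Given: Grace is a Knave.

Case 1: Kate is a Knight (tells truth)
  Then exactly 0 of the three are knights.
  Counting Kate, Grace: 1 knight(s) so far. Need -1 more → impossible.
Case 2: Kate is a Knave (lies)
  Then the count is NOT 0.
  If Frank = Knave, count = 0 = 0 → claim would be true, contradicts lie.
  If Frank = Knight, count = 1 ≠ 0 → lie confirmed ✓

Frank is a Knight.

Knight


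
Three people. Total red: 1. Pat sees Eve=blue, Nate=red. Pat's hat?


Total red = 1, seen red = 1
Own red = 1 - 1 = 0
Pat's hat is blue.

blue


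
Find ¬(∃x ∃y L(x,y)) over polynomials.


Original: ∃x ∃y L(x,y)
Rule: ¬∀→∃, ¬∃→∀, negate predicate.
Negation: ∀x ∀y ¬L(x,y)

∀x ∀y ¬L(x,y)


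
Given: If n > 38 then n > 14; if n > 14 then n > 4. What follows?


Hypothetical syllogism: P → Q, Q → R ⊢ P → R
Premise 1: n > 38 → n > 14
Premise 2: n > 14 → n > 4
Chain the implications: the middle term (n > 14) links the two.
Conclusion: If n > 38, then n > 4.

If n > 38, then n > 4.


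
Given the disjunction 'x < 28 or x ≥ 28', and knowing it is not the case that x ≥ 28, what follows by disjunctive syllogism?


Disjunctive syllogism: P ∨ Q, ¬P ⊢ Q
Disjunction: x < 28 ∨ x ≥ 28
We know it is not the case that x ≥ 28.
By disjunctive syllogism, the other disjunct must be true.

x < 28


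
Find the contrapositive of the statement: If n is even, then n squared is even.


Original: If n is even, then n squared is even
Contrapositive: If ¬Q, then ¬P
Negate Q: not (n squared is even)
Negate P: not (n is even)

If not (n squared is even), then not (n is even).


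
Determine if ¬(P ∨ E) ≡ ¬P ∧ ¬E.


Expression 1: ¬(P ∨ E)
Expression 2: ¬P ∧ ¬E
Truth table (P E | Expr1 Expr2):
  T T |   F     F
  T F |   F     F
  F T |   F     F
  F F |   T     T
All 4 rows agree, so the expressions are logically equivalent.

Yes


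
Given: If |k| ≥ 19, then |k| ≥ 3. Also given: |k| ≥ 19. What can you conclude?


Modus ponens: P → Q, P ⊢ Q
P: |k| ≥ 19
Q: |k| ≥ 3
We have P → Q and P is true.
By modus ponens, Q must be true.

|k| ≥ 3


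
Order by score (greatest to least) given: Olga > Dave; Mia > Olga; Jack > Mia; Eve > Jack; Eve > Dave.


Constraints: Olga > Dave; Mia > Olga; Jack > Mia; Eve > Jack; Eve > Dave
Method: at each step, the next-highest is the one remaining person who never appears on the smaller side of a constraint between remaining people.
  Step 1: remaining {Olga, Eve, Mia, Dave, Jack}; on the smaller side: {Olga, Mia, Dave, Jack} → Eve is next (Eve > Jack; Eve > Dave).
  Step 2: remaining {Olga, Mia, Dave, Jack}; on the smaller side: {Olga, Mia, Dave} → Jack is next (Jack > Mia).
  Step 3: remaining {Olga, Mia, Dave}; on the smaller side: {Olga, Dave} → Mia is next (Mia > Olga).
  Step 4: remaining {Olga, Dave}; on the smaller side: {Dave} → Olga is next (Olga > Dave).
  Step 5: only Dave remains → lowest.
Final ranking (highest to lowest):

Eve > Jack > Mia > Olga > Dave


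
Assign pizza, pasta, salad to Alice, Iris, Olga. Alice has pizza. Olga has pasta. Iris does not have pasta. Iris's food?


From clues:
  Olga → pasta
  Alice → pizza
By elimination, Iris gets the remaining.

salad


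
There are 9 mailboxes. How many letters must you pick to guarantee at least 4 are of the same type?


Pigeonhole: to guarantee k in one of n categories, need (k-1)×n + 1.
k = 4, n = 9
Minimum = (4-1) × 9 + 1 = 3 × 9 + 1

28


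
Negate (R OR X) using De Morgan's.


De Morgan's law: ¬(P ∨ Q) ≡ ¬P ∧ ¬Q
¬(R ∨ X) = ¬R ∧ ¬X

¬R ∧ ¬X


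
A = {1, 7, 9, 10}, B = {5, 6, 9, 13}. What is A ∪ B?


A = {1, 7, 9, 10}
B = {5, 6, 9, 13}
Operation: union
All elements combined: 1, 5, 6, 7, 9, 10, 13

{1, 5, 6, 7, 9, 10, 13}


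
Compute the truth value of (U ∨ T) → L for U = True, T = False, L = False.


U = True, T = False, L = False
Step 1: U ∨ T = True OR False = True
Step 2: (True) → L: false only when antecedent=True and L=False.
Result: False

False


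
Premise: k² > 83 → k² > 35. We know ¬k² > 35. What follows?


Modus tollens: P → Q, ¬Q ⊢ ¬P
P: k² > 83
Q: k² > 35
We have P → Q and Q is false.
By modus tollens, P must be false.

It is not the case that k² > 83


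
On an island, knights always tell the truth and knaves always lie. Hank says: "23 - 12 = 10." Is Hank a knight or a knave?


Statement: "23 - 12 = 10."
Actual: 23 - 12 = 11
Claimed: 10
Statement is FALSE → Hank lies → Knave

Knave


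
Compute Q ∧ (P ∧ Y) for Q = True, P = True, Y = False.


Q = True, P = True, Y = False
Step 1: P ∧ Y = True AND False = False
Step 2: Q ∧ False = True AND False = False
AND is true only when ALL operands are true.

False


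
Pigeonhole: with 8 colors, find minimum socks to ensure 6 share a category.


Pigeonhole: to guarantee k in one of n categories, need (k-1)×n + 1.
k = 6, n = 8
Minimum = (6-1) × 8 + 1 = 5 × 8 + 1

41


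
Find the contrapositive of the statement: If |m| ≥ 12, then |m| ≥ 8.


Original: If |m| ≥ 12, then |m| ≥ 8
Contrapositive: If ¬Q, then ¬P
Negate Q: not (|m| ≥ 8)
Negate P: not (|m| ≥ 12)

If not (|m| ≥ 8), then not (|m| ≥ 12).


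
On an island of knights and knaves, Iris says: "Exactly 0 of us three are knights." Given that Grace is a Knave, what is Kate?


Iris claims exactly 0 knights among Iris, Grace, Kate.
Given: Grace is a Knave.

Case 1: Iris is a Knight (tells truth)
  Then exactly 0 of the three are knights.
  Counting Iris, Grace: 1 knight(s) so far. Need -1 more → impossible.
Case 2: Iris is a Knave (lies)
  Then the count is NOT 0.
  If Kate = Knave, count = 0 = 0 → claim would be true, contradicts lie.
  If Kate = Knight, count = 1 ≠ 0 → lie confirmed ✓

Kate is a Knight.

Knight


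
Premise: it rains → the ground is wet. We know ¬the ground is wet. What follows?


Modus tollens: P → Q, ¬Q ⊢ ¬P
P: it rains
Q: the ground is wet
We have P → Q and Q is false.
By modus tollens, P must be false.

It is not the case that it rains


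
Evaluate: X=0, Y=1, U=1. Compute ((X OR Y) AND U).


X OR Y = 0|1 = 1
1 AND 1 = 1

1


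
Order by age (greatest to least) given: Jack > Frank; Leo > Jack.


Constraints: Jack > Frank; Leo > Jack
Method: at each step, the next-highest is the one remaining person who never appears on the smaller side of a constraint between remaining people.
  Step 1: remaining {Leo, Jack, Frank}; on the smaller side: {Jack, Frank} → Leo is next (Leo > Jack).
  Step 2: remaining {Jack, Frank}; on the smaller side: {Frank} → Jack is next (Jack > Frank).
  Step 3: only Frank remains → lowest.
Final ranking (highest to lowest):

Leo > Jack > Frank


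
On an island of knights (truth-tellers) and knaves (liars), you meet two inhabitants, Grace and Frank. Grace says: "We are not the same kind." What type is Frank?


Grace says: "We are not the same kind."
Case 1: Grace is a Knight (truth-teller)
  Statement is true → they ARE different → Frank is a Knave
Case 2: Grace is a Knave (liar)
  Statement is false → they are NOT different → Frank is a Knave
In both cases, Frank is a Knave.

Knave


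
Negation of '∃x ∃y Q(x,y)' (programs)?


Original: ∃x ∃y Q(x,y)
Rule: ¬∀→∃, ¬∃→∀, negate predicate.
Negation: ∀x ∀y ¬Q(x,y)

∀x ∀y ¬Q(x,y)


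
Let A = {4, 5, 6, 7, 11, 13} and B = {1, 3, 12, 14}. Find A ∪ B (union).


A = {4, 5, 6, 7, 11, 13}
B = {1, 3, 12, 14}
Operation: union
All elements combined: 1, 3, 4, 5, 6, 7, 11, 12, 13, 14

{1, 3, 4, 5, 6, 7, 11, 12, 13, 14}


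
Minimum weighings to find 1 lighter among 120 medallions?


Each weighing has 3 outcomes (left heavy / balance / right heavy), so k weighings distinguish at most 3^k cases; splitting into three near-equal groups achieves this.
Need 3^k ≥ 120: 3^4 = 81 < 120 ≤ 3^5 = 243
k = ⌈log₃(120)⌉ = 5

5


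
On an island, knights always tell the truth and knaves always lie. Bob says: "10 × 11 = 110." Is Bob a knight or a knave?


Statement: "10 × 11 = 110."
Actual: 10 × 11 = 110
Claimed: 110
Statement is TRUE → Bob tells the truth → Knight

Knight


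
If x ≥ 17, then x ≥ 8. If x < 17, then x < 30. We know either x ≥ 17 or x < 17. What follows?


Constructive dilemma: (P → Q) ∧ (R → S), P ∨ R ⊢ Q ∨ S
Premise 1: x ≥ 17 → x ≥ 8
Premise 2: x < 17 → x < 30
Premise 3: x ≥ 17 ∨ x < 17
Case 1: Assuming x ≥ 17, then by Premise 1, x ≥ 8.
Case 2: Assuming x < 17, then by Premise 2, x < 30.
Since one of x ≥ 17 or x < 17 must hold, we get x ≥ 8 or x < 30.

x ≥ 8 or x < 30.


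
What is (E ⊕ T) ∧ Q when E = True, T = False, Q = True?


E = True, T = False, Q = True
Step 1: E ⊕ T = True XOR False = True
Step 2: True ∧ Q = True AND True = True
XOR true when exactly one of E,T is true; then AND with Q.

True


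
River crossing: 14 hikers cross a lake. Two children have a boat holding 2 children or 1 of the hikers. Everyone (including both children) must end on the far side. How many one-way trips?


Per crossing of one of the hikers: children→, one←, one of the hikers→, one← = 4 trips
14 × 4 = 56, + 1 final children→ = 57
Minimum trips = 57

57
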